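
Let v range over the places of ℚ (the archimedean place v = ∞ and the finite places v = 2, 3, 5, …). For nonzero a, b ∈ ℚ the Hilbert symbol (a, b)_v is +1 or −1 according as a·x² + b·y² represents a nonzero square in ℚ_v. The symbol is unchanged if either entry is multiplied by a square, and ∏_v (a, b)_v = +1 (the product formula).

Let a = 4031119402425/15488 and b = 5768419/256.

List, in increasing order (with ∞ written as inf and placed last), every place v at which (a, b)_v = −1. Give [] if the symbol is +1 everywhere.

[2, 19, 23, 29]

(a, b) ≡ (25346, 19) mod (ℚ^×)²; places V = {2, 3, 5, 11, 19, 23, 29, 41, ∞}.
(a,b)_5: α=2, u≡4; β=0, v≡4 (mod 5); (4|5)=+1, (4|5)=+1; sign (−1)^0·+1^0·+1^2 = +1.
(a,b)_11: α=-2, u≡7; β=0, v≡10 (mod 11); (7|11)=-1, (10|11)=-1; sign (−1)^0·-1^0·-1^-2 = +1.
(a,b)_3: α=2, u≡2; β=0, v≡1 (mod 3); (2|3)=-1, (1|3)=+1; sign (−1)^0·-1^0·+1^2 = +1.
(a,b)_2: α=-7, β=-8; u≡1, v≡3 (mod 8); ε(u)ε(v)=0·1, αω(v)=-7·1, βω(u)=-8·0; sum ≡ 1  ⇒  -1.
(a,b)_29: α=3, u≡7; β=2, v≡26 (mod 29); (7|29)=+1, (26|29)=-1; sign (−1)^0·+1^2·-1^3 = -1.
(a,b)_∞: sgn(25346)=+, sgn(19)=+, so +1.
(a,b)_41: α=2, u≡37; β=0, v≡17 (mod 41); (37|41)=+1, (17|41)=-1; sign (−1)^0·+1^0·-1^2 = +1.
(a,b)_19: α=1, u≡5; β=3, v≡9 (mod 19); (5|19)=+1, (9|19)=+1; sign (−1)^1·+1^3·+1^1 = -1.
(a,b)_23: α=1, u≡17; β=0, v≡14 (mod 23); (17|23)=-1, (14|23)=-1; sign (−1)^0·-1^0·-1^1 = -1.
(25346, 19 / ℚ) ramifies at {2, 19, 23, 29}: a division algebra.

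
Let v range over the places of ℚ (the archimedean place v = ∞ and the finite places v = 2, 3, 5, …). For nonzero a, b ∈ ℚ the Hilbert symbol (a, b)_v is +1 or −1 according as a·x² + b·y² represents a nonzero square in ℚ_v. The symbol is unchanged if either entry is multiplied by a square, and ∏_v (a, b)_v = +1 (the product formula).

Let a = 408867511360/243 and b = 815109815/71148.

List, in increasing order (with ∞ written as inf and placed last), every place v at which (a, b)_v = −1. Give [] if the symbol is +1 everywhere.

Mod squares: a ≡ 13999755, b ≡ 17205. Check v ∈ {∞, 2, 3, 5, 7, 11, 13, 17, 23, 29, 31, 37}.
v=7: a=7^1·(≡1), b=7^-2·(≡3) mod 7; (1|7)=+1, (3|7)=-1; (−1)^{1·-2·3}·(+1)^-2·(-1)^1 = -1.
v=2: v_2(a)=6, v_2(b)=-2; units ≡ 3, 5 (mod 8); ε·ε+αω+βω = 1·0+6·1+-2·1 ≡ 0  ⇒  (a,b)_2 = +1.
v=3: a=3^-5·(≡1), b=3^-1·(≡2) mod 3; (1|3)=+1, (2|3)=-1; (−1)^{-5·-1·1}·(+1)^-1·(-1)^-5 = +1.
v=13: a=13^0·(≡1), b=13^2·(≡8) mod 13; (1|13)=+1, (8|13)=-1; (−1)^{0·2·6}·(+1)^2·(-1)^0 = +1.
v=31: a=31^1·(≡2), b=31^1·(≡2) mod 31; (2|31)=+1, (2|31)=+1; (−1)^{1·1·15}·(+1)^1·(+1)^1 = -1.
v=23: a=23^1·(≡3), b=23^0·(≡3) mod 23; (3|23)=+1, (3|23)=+1; (−1)^{1·0·11}·(+1)^0·(+1)^1 = +1.
v=11: a=11^1·(≡9), b=11^-2·(≡5) mod 11; (9|11)=+1, (5|11)=+1; (−1)^{1·-2·5}·(+1)^-2·(+1)^1 = +1.
v=17: a=17^1·(≡1), b=17^0·(≡1) mod 17; (1|17)=+1, (1|17)=+1; (−1)^{1·0·8}·(+1)^0·(+1)^1 = +1.
v=37: a=37^2·(≡12), b=37^1·(≡9) mod 37; (12|37)=+1, (9|37)=+1; (−1)^{2·1·18}·(+1)^1·(+1)^2 = +1.
v=5: a=5^1·(≡4), b=5^1·(≡1) mod 5; (4|5)=+1, (1|5)=+1; (−1)^{1·1·2}·(+1)^1·(+1)^1 = +1.
v=29: a=29^0·(≡16), b=29^2·(≡19) mod 29; (16|29)=+1, (19|29)=-1; (−1)^{0·2·14}·(+1)^2·(-1)^0 = +1.
v=∞: 13999755 > 0 and 17205 > 0  ⇒  (a,b)_∞ = +1.
(13999755, 17205 / ℚ) ramifies at {7, 31}: a division algebra.

[7, 31]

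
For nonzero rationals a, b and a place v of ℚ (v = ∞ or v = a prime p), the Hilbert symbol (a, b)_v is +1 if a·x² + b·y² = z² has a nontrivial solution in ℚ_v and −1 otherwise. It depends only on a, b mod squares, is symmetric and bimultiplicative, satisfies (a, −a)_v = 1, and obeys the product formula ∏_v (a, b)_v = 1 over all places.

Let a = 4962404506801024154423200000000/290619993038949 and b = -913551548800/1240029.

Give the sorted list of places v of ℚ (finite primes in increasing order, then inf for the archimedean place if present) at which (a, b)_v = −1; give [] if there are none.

(a, b) ≡ (26418, -818958) mod (ℚ^×)²; places V = {2, 3, 5, 7, 11, 17, 31, 37, ∞}.
(a,b)_5: α=8, u≡3; β=2, v≡2 (mod 5); (3|5)=-1, (2|5)=-1; sign (−1)^0·-1^2·-1^8 = +1.
(a,b)_31: α=2, u≡13; β=1, v≡20 (mod 31); (13|31)=-1, (20|31)=+1; sign (−1)^0·-1^1·+1^2 = -1.
(a,b)_∞: sgn(26418)=+, sgn(-818958)=−, so +1.
(a,b)_7: α=-3, u≡4; β=-1, v≡1 (mod 7); (4|7)=+1, (1|7)=+1; sign (−1)^1·+1^-1·+1^-3 = -1.
(a,b)_11: α=10, u≡7; β=4, v≡4 (mod 11); (7|11)=-1, (4|11)=+1; sign (−1)^0·-1^4·+1^10 = +1.
(a,b)_3: α=-25, u≡1; β=-11, v≡2 (mod 3); (1|3)=+1, (2|3)=-1; sign (−1)^1·+1^-11·-1^-25 = +1.
(a,b)_2: α=11, β=7; u≡1, v≡1 (mod 8); ε(u)ε(v)=0·0, αω(v)=11·0, βω(u)=7·0; sum ≡ 0  ⇒  +1.
(a,b)_17: α=3, u≡10; β=1, v≡13 (mod 17); (10|17)=-1, (13|17)=+1; sign (−1)^0·-1^1·+1^3 = -1.
(a,b)_37: α=3, u≡16; β=1, v≡14 (mod 37); (16|37)=+1, (14|37)=-1; sign (−1)^0·+1^1·-1^3 = -1.
(26418, -818958 / ℚ) ramifies at {7, 17, 31, 37}: a division algebra.

[7, 17, 31, 37]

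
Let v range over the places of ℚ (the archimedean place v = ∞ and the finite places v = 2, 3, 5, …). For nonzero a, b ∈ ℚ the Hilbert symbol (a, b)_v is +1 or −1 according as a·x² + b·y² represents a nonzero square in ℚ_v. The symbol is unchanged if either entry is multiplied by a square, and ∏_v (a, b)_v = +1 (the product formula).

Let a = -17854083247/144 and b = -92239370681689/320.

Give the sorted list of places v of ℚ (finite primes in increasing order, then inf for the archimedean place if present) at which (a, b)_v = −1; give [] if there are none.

[5, 11, 17, inf]

(a, b) ≡ (-873103, -5) mod (ℚ^×)²; places V = {2, 3, 5, 7, 11, 13, 17, 23, 29, ∞}.
(a,b)_5: α=0, u≡2; β=-1, v≡4 (mod 5); (2|5)=-1, (4|5)=+1; sign (−1)^0·-1^-1·+1^0 = -1.
(a,b)_13: α=2, u≡12; β=0, v≡2 (mod 13); (12|13)=+1, (2|13)=-1; sign (−1)^0·+1^0·-1^2 = +1.
(a,b)_2: α=-4, β=-6; u≡1, v≡3 (mod 8); ε(u)ε(v)=0·1, αω(v)=-4·1, βω(u)=-6·0; sum ≡ 0  ⇒  +1.
(a,b)_11: α=3, u≡1; β=4, v≡2 (mod 11); (1|11)=+1, (2|11)=-1; sign (−1)^0·+1^4·-1^3 = -1.
(a,b)_29: α=1, u≡20; β=2, v≡20 (mod 29); (20|29)=+1, (20|29)=+1; sign (−1)^0·+1^2·+1^1 = +1.
(a,b)_17: α=1, u≡9; β=2, v≡14 (mod 17); (9|17)=+1, (14|17)=-1; sign (−1)^0·+1^2·-1^1 = -1.
(a,b)_23: α=1, u≡4; β=2, v≡18 (mod 23); (4|23)=+1, (18|23)=+1; sign (−1)^0·+1^2·+1^1 = +1.
(a,b)_3: α=-2, u≡2; β=0, v≡1 (mod 3); (2|3)=-1, (1|3)=+1; sign (−1)^0·-1^0·+1^-2 = +1.
(a,b)_∞: sgn(-873103)=−, sgn(-5)=−, so -1.
(a,b)_7: α=1, u≡2; β=2, v≡2 (mod 7); (2|7)=+1, (2|7)=+1; sign (−1)^0·+1^2·+1^1 = +1.
(-873103, -5 / ℚ) ramifies at {5, 11, 17, ∞}: a division algebra.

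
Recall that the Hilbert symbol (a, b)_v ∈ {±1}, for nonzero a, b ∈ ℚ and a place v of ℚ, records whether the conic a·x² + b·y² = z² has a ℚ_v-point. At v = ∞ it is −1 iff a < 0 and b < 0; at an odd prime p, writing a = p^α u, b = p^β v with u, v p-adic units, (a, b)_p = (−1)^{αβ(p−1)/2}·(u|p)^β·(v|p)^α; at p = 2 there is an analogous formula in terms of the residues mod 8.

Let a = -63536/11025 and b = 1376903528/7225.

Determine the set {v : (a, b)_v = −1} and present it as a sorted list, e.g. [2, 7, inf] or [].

[2, 7, 13, 29]

(a, b) ≡ (-11, 58058) mod (ℚ^×)²; places V = {2, 3, 5, 7, 11, 13, 17, 19, 29, ∞}.
(a,b)_3: α=-2, u≡1; β=0, v≡2 (mod 3); (1|3)=+1, (2|3)=-1; sign (−1)^0·+1^0·-1^-2 = +1.
(a,b)_2: α=4, β=3; u≡5, v≡5 (mod 8); ε(u)ε(v)=0·0, αω(v)=4·1, βω(u)=3·1; sum ≡ 1  ⇒  -1.
(a,b)_∞: sgn(-11)=−, sgn(58058)=+, so +1.
(a,b)_7: α=-2, u≡3; β=3, v≡6 (mod 7); (3|7)=-1, (6|7)=-1; sign (−1)^0·-1^3·-1^-2 = -1.
(a,b)_17: α=0, u≡3; β=-2, v≡11 (mod 17); (3|17)=-1, (11|17)=-1; sign (−1)^0·-1^-2·-1^0 = +1.
(a,b)_29: α=0, u≡18; β=1, v≡13 (mod 29); (18|29)=-1, (13|29)=+1; sign (−1)^0·-1^1·+1^0 = -1.
(a,b)_13: α=0, u≡8; β=1, v≡8 (mod 13); (8|13)=-1, (8|13)=-1; sign (−1)^0·-1^1·-1^0 = -1.
(a,b)_5: α=-2, u≡4; β=-2, v≡2 (mod 5); (4|5)=+1, (2|5)=-1; sign (−1)^0·+1^-2·-1^-2 = +1.
(a,b)_11: α=1, u≡7; β=3, v≡9 (mod 11); (7|11)=-1, (9|11)=+1; sign (−1)^1·-1^3·+1^1 = +1.
(a,b)_19: α=2, u≡18; β=0, v≡18 (mod 19); (18|19)=-1, (18|19)=-1; sign (−1)^0·-1^0·-1^2 = +1.
|Ram(-11, 58058)| = 4, even; anisotropic at {2, 7, 13, 29}.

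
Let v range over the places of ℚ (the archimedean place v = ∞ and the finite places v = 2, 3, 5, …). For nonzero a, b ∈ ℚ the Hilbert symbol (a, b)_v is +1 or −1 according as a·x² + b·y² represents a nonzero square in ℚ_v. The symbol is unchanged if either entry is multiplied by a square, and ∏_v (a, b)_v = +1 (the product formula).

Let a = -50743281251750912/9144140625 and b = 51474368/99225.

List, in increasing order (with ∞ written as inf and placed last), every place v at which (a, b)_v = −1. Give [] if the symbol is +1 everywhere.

[2, 23]

Mod squares: a ≡ -437, b ≡ 23. Check v ∈ {∞, 2, 3, 5, 7, 11, 17, 19, 23}.
v=23: a=23^3·(≡9), b=23^1·(≡8) mod 23; (9|23)=+1, (8|23)=+1; (−1)^{3·1·11}·(+1)^1·(+1)^3 = -1.
v=19: a=19^1·(≡15), b=19^0·(≡17) mod 19; (15|19)=-1, (17|19)=+1; (−1)^{1·0·9}·(-1)^0·(+1)^1 = +1.
v=2: v_2(a)=10, v_2(b)=6; units ≡ 3, 7 (mod 8); ε·ε+αω+βω = 1·1+10·0+6·1 ≡ 1  ⇒  (a,b)_2 = -1.
v=17: a=17^-2·(≡7), b=17^2·(≡12) mod 17; (7|17)=-1, (12|17)=-1; (−1)^{-2·2·8}·(-1)^2·(-1)^-2 = +1.
v=7: a=7^0·(≡2), b=7^-2·(≡4) mod 7; (2|7)=+1, (4|7)=+1; (−1)^{0·-2·3}·(+1)^-2·(+1)^0 = +1.
v=3: a=3^-4·(≡1), b=3^-4·(≡2) mod 3; (1|3)=+1, (2|3)=-1; (−1)^{-4·-4·1}·(+1)^-4·(-1)^-4 = +1.
v=11: a=11^8·(≡9), b=11^2·(≡1) mod 11; (9|11)=+1, (1|11)=+1; (−1)^{8·2·5}·(+1)^2·(+1)^8 = +1.
v=∞: -437 < 0 and 23 > 0  ⇒  (a,b)_∞ = +1.
v=5: a=5^-8·(≡2), b=5^-2·(≡2) mod 5; (2|5)=-1, (2|5)=-1; (−1)^{-8·-2·2}·(-1)^-2·(-1)^-8 = +1.
|Ram(-437, 23)| = 2, even; anisotropic at {2, 23}.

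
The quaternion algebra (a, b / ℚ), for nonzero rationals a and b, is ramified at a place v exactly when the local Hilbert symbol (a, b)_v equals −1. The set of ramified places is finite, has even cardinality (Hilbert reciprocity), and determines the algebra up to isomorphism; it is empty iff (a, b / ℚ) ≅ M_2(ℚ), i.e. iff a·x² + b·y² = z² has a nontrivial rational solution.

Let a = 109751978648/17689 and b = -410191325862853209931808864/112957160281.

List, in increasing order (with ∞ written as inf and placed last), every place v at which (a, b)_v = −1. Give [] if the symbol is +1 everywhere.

Mod squares: a ≡ 561782, b ≡ -806. Check v ∈ {∞, 2, 7, 13, 17, 19, 31, 41}.
v=19: a=19^-2·(≡17), b=19^-6·(≡16) mod 19; (17|19)=+1, (16|19)=+1; (−1)^{-2·-6·9}·(+1)^-6·(+1)^-2 = +1.
v=41: a=41^1·(≡36), b=41^2·(≡35) mod 41; (36|41)=+1, (35|41)=-1; (−1)^{1·2·20}·(+1)^2·(-1)^1 = -1.
v=13: a=13^3·(≡7), b=13^9·(≡4) mod 13; (7|13)=-1, (4|13)=+1; (−1)^{3·9·6}·(-1)^9·(+1)^3 = -1.
v=2: v_2(a)=3, v_2(b)=5; units ≡ 3, 5 (mod 8); ε·ε+αω+βω = 1·0+3·1+5·1 ≡ 0  ⇒  (a,b)_2 = +1.
v=7: a=7^-2·(≡1), b=7^-4·(≡3) mod 7; (1|7)=+1, (3|7)=-1; (−1)^{-2·-4·3}·(+1)^-4·(-1)^-2 = +1.
v=31: a=31^1·(≡28), b=31^3·(≡4) mod 31; (28|31)=+1, (4|31)=+1; (−1)^{1·3·15}·(+1)^3·(+1)^1 = -1.
v=17: a=17^3·(≡16), b=17^6·(≡10) mod 17; (16|17)=+1, (10|17)=-1; (−1)^{3·6·8}·(+1)^6·(-1)^3 = -1.
v=∞: 561782 > 0 and -806 < 0  ⇒  (a,b)_∞ = +1.
(561782, -806 / ℚ) ramifies at {13, 17, 31, 41}: a division algebra.

[13, 17, 31, 41]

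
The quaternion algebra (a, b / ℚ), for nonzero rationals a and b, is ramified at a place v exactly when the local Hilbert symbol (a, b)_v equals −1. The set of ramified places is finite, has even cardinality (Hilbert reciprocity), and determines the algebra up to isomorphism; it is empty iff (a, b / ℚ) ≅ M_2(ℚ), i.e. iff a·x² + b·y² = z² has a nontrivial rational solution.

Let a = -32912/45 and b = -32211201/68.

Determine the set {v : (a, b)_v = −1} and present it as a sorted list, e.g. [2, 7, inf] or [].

Mod squares: a ≡ -85, b ≡ -399993. Check v ∈ {∞, 2, 3, 5, 11, 17, 23, 31, 37}.
v=∞: -85 < 0 and -399993 < 0  ⇒  (a,b)_∞ = -1.
v=5: a=5^-1·(≡2), b=5^0·(≡3) mod 5; (2|5)=-1, (3|5)=-1; (−1)^{-1·0·2}·(-1)^0·(-1)^-1 = -1.
v=2: v_2(a)=4, v_2(b)=-2; units ≡ 3, 7 (mod 8); ε·ε+αω+βω = 1·1+4·0+-2·1 ≡ 1  ⇒  (a,b)_2 = -1.
v=23: a=23^0·(≡22), b=23^1·(≡17) mod 23; (22|23)=-1, (17|23)=-1; (−1)^{0·1·11}·(-1)^1·(-1)^0 = -1.
v=31: a=31^0·(≡14), b=31^1·(≡3) mod 31; (14|31)=+1, (3|31)=-1; (−1)^{0·1·15}·(+1)^1·(-1)^0 = +1.
v=3: a=3^-2·(≡2), b=3^1·(≡1) mod 3; (2|3)=-1, (1|3)=+1; (−1)^{-2·1·1}·(-1)^1·(+1)^-2 = -1.
v=11: a=11^2·(≡3), b=11^1·(≡4) mod 11; (3|11)=+1, (4|11)=+1; (−1)^{2·1·5}·(+1)^1·(+1)^2 = +1.
v=17: a=17^1·(≡11), b=17^-1·(≡2) mod 17; (11|17)=-1, (2|17)=+1; (−1)^{1·-1·8}·(-1)^-1·(+1)^1 = -1.
v=37: a=37^0·(≡30), b=37^2·(≡18) mod 37; (30|37)=+1, (18|37)=-1; (−1)^{0·2·18}·(+1)^2·(-1)^0 = +1.
|Ram(-85, -399993)| = 6, even; anisotropic at {2, 3, 5, 17, 23, ∞}.

[2, 3, 5, 17, 23, inf]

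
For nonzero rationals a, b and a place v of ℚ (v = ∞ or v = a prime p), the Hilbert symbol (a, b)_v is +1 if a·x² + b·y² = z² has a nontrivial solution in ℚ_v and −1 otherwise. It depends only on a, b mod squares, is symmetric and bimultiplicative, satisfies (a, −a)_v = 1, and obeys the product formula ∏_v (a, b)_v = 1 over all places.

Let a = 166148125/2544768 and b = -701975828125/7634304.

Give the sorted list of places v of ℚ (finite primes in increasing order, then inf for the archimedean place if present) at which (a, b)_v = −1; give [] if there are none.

(a, b) ≡ (26, -78) mod (ℚ^×)²; places V = {2, 3, 5, 11, 13, 47, ∞}.
(a,b)_5: α=4, u≡4; β=6, v≡3 (mod 5); (4|5)=+1, (3|5)=-1; sign (−1)^0·+1^6·-1^4 = +1.
(a,b)_2: α=-7, β=-7; u≡5, v≡1 (mod 8); ε(u)ε(v)=0·0, αω(v)=-7·0, βω(u)=-7·1; sum ≡ 1  ⇒  -1.
(a,b)_11: α=2, u≡1; β=2, v≡7 (mod 11); (1|11)=+1, (7|11)=-1; sign (−1)^0·+1^2·-1^2 = +1.
(a,b)_3: α=-2, u≡2; β=-3, v≡1 (mod 3); (2|3)=-1, (1|3)=+1; sign (−1)^0·-1^-3·+1^-2 = -1.
(a,b)_13: α=3, u≡6; β=5, v≡2 (mod 13); (6|13)=-1, (2|13)=-1; sign (−1)^0·-1^5·-1^3 = +1.
(a,b)_47: α=-2, u≡46; β=-2, v≡14 (mod 47); (46|47)=-1, (14|47)=+1; sign (−1)^0·-1^-2·+1^-2 = +1.
(a,b)_∞: sgn(26)=+, sgn(-78)=−, so +1.
Ram(26, -78) = {2, 3}; no ℚ_2-point on the conic.

[2, 3]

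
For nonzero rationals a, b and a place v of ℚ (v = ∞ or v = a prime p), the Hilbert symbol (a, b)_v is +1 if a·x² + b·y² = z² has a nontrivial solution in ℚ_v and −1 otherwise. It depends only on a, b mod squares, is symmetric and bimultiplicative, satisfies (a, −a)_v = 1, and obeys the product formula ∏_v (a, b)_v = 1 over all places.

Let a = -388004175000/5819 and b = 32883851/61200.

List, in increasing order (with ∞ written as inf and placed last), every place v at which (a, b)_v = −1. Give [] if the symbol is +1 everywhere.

(a, b) ≡ (-72930, 187) mod (ℚ^×)²; places V = {2, 3, 5, 7, 11, 13, 17, 19, 23, ∞}.
(a,b)_3: α=5, u≡2; β=-2, v≡1 (mod 3); (2|3)=-1, (1|3)=+1; sign (−1)^0·-1^-2·+1^5 = +1.
(a,b)_13: α=1, u≡6; β=2, v≡11 (mod 13); (6|13)=-1, (11|13)=-1; sign (−1)^0·-1^2·-1^1 = -1.
(a,b)_11: α=-1, u≡9; β=1, v≡10 (mod 11); (9|11)=+1, (10|11)=-1; sign (−1)^1·+1^1·-1^-1 = +1.
(a,b)_5: α=5, u≡1; β=-2, v≡2 (mod 5); (1|5)=+1, (2|5)=-1; sign (−1)^0·+1^-2·-1^5 = -1.
(a,b)_23: α=-2, u≡6; β=0, v≡18 (mod 23); (6|23)=+1, (18|23)=+1; sign (−1)^0·+1^0·+1^-2 = +1.
(a,b)_∞: sgn(-72930)=−, sgn(187)=+, so +1.
(a,b)_17: α=3, u≡6; β=-1, v≡12 (mod 17); (6|17)=-1, (12|17)=-1; sign (−1)^0·-1^-1·-1^3 = +1.
(a,b)_2: α=3, β=-4; u≡7, v≡3 (mod 8); ε(u)ε(v)=1·1, αω(v)=3·1, βω(u)=-4·0; sum ≡ 0  ⇒  +1.
(a,b)_7: α=0, u≡3; β=2, v≡5 (mod 7); (3|7)=-1, (5|7)=-1; sign (−1)^0·-1^2·-1^0 = +1.
(a,b)_19: α=0, u≡6; β=2, v≡5 (mod 19); (6|19)=+1, (5|19)=+1; sign (−1)^0·+1^2·+1^0 = +1.
(-72930, 187 / ℚ) ramifies at {5, 13}: a division algebra.

[5, 13]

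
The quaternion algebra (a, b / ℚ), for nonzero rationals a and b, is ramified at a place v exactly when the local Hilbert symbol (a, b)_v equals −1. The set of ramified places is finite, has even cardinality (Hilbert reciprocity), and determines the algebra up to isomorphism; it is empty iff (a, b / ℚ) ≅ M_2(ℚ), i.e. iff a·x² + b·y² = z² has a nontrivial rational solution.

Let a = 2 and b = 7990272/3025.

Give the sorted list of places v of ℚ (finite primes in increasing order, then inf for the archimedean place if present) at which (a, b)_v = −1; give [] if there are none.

[2, 3]

Mod squares: a ≡ 2, b ≡ 3. Check v ∈ {∞, 2, 3, 5, 11, 17}.
v=2: v_2(a)=1, v_2(b)=10; units ≡ 1, 3 (mod 8); ε·ε+αω+βω = 0·1+1·1+10·0 ≡ 1  ⇒  (a,b)_2 = -1.
v=∞: 2 > 0 and 3 > 0  ⇒  (a,b)_∞ = +1.
v=5: a=5^0·(≡2), b=5^-2·(≡2) mod 5; (2|5)=-1, (2|5)=-1; (−1)^{0·-2·2}·(-1)^-2·(-1)^0 = +1.
v=17: a=17^0·(≡2), b=17^2·(≡11) mod 17; (2|17)=+1, (11|17)=-1; (−1)^{0·2·8}·(+1)^2·(-1)^0 = +1.
v=11: a=11^0·(≡2), b=11^-2·(≡5) mod 11; (2|11)=-1, (5|11)=+1; (−1)^{0·-2·5}·(-1)^-2·(+1)^0 = +1.
v=3: a=3^0·(≡2), b=3^3·(≡1) mod 3; (2|3)=-1, (1|3)=+1; (−1)^{0·3·1}·(-1)^3·(+1)^0 = -1.
|Ram(2, 3)| = 2, even; anisotropic at {2, 3}.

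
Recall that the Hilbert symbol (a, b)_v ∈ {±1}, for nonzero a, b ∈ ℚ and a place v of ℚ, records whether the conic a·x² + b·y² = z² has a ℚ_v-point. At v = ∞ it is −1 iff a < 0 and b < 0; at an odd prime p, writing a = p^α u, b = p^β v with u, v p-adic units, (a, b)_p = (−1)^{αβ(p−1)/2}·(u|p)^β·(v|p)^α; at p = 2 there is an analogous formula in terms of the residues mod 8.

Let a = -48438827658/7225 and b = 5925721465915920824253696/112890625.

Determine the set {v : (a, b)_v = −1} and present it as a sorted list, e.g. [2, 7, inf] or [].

[2, 3, 13, 19]

(a, b) ≡ (-58, 741) mod (ℚ^×)²; places V = {2, 3, 5, 13, 17, 19, 29, ∞}.
(a,b)_∞: sgn(-58)=−, sgn(741)=+, so +1.
(a,b)_3: α=4, u≡2; β=11, v≡1 (mod 3); (2|3)=-1, (1|3)=+1; sign (−1)^0·-1^11·+1^4 = -1.
(a,b)_19: α=2, u≡15; β=5, v≡1 (mod 19); (15|19)=-1, (1|19)=+1; sign (−1)^0·-1^5·+1^2 = -1.
(a,b)_2: α=1, β=8; u≡3, v≡5 (mod 8); ε(u)ε(v)=1·0, αω(v)=1·1, βω(u)=8·1; sum ≡ 1  ⇒  -1.
(a,b)_17: α=-2, u≡14; β=-2, v≡6 (mod 17); (14|17)=-1, (6|17)=-1; sign (−1)^0·-1^-2·-1^-2 = +1.
(a,b)_29: α=1, u≡18; β=2, v≡25 (mod 29); (18|29)=-1, (25|29)=+1; sign (−1)^0·-1^2·+1^1 = +1.
(a,b)_13: α=4, u≡8; β=7, v≡5 (mod 13); (8|13)=-1, (5|13)=-1; sign (−1)^0·-1^7·-1^4 = -1.
(a,b)_5: α=-2, u≡3; β=-8, v≡4 (mod 5); (3|5)=-1, (4|5)=+1; sign (−1)^0·-1^-8·+1^-2 = +1.
Ram(-58, 741) = {2, 3, 13, 19}; no ℚ_2-point on the conic.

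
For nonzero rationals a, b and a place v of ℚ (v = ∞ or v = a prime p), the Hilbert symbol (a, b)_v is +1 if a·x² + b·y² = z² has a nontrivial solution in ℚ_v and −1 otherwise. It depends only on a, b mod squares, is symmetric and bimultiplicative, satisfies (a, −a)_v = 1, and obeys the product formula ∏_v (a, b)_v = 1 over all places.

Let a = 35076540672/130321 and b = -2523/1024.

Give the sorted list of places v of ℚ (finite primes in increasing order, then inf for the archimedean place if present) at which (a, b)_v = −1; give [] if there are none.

Mod squares: a ≡ 187953, b ≡ -3. Check v ∈ {∞, 2, 3, 19, 29, 31, 43, 47}.
v=2: v_2(a)=8, v_2(b)=-10; units ≡ 1, 5 (mod 8); ε·ε+αω+βω = 0·0+8·1+-10·0 ≡ 0  ⇒  (a,b)_2 = +1.
v=19: a=19^-4·(≡11), b=19^0·(≡17) mod 19; (11|19)=+1, (17|19)=+1; (−1)^{-4·0·9}·(+1)^0·(+1)^-4 = +1.
v=43: a=43^1·(≡5), b=43^0·(≡9) mod 43; (5|43)=-1, (9|43)=+1; (−1)^{1·0·21}·(-1)^0·(+1)^1 = +1.
v=31: a=31^1·(≡7), b=31^0·(≡19) mod 31; (7|31)=+1, (19|31)=+1; (−1)^{1·0·15}·(+1)^0·(+1)^1 = +1.
v=47: a=47^1·(≡24), b=47^0·(≡22) mod 47; (24|47)=+1, (22|47)=-1; (−1)^{1·0·23}·(+1)^0·(-1)^1 = -1.
v=3: a=3^7·(≡2), b=3^1·(≡2) mod 3; (2|3)=-1, (2|3)=-1; (−1)^{7·1·1}·(-1)^1·(-1)^7 = -1.
v=∞: 187953 > 0 and -3 < 0  ⇒  (a,b)_∞ = +1.
v=29: a=29^0·(≡16), b=29^2·(≡19) mod 29; (16|29)=+1, (19|29)=-1; (−1)^{0·2·14}·(+1)^2·(-1)^0 = +1.
(187953, -3 / ℚ) ramifies at {3, 47}: a division algebra.

[3, 47]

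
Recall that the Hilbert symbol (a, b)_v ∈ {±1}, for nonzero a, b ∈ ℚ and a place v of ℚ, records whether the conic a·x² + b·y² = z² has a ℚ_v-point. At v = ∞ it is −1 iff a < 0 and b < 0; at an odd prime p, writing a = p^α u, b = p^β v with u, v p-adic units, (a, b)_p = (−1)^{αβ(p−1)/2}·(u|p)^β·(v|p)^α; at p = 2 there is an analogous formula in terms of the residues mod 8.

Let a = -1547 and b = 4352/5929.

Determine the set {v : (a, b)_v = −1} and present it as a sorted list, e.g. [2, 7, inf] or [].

(a, b) ≡ (-1547, 17) mod (ℚ^×)²; places V = {2, 7, 11, 13, 17, ∞}.
(a,b)_2: α=0, β=8; u≡5, v≡1 (mod 8); ε(u)ε(v)=0·0, αω(v)=0·0, βω(u)=8·1; sum ≡ 0  ⇒  +1.
(a,b)_11: α=0, u≡4; β=-2, v≡8 (mod 11); (4|11)=+1, (8|11)=-1; sign (−1)^0·+1^-2·-1^0 = +1.
(a,b)_13: α=1, u≡11; β=0, v≡10 (mod 13); (11|13)=-1, (10|13)=+1; sign (−1)^0·-1^0·+1^1 = +1.
(a,b)_7: α=1, u≡3; β=-2, v≡6 (mod 7); (3|7)=-1, (6|7)=-1; sign (−1)^0·-1^-2·-1^1 = -1.
(a,b)_∞: sgn(-1547)=−, sgn(17)=+, so +1.
(a,b)_17: α=1, u≡11; β=1, v≡4 (mod 17); (11|17)=-1, (4|17)=+1; sign (−1)^0·-1^1·+1^1 = -1.
|Ram(-1547, 17)| = 2, even; anisotropic at {7, 17}.

[7, 17]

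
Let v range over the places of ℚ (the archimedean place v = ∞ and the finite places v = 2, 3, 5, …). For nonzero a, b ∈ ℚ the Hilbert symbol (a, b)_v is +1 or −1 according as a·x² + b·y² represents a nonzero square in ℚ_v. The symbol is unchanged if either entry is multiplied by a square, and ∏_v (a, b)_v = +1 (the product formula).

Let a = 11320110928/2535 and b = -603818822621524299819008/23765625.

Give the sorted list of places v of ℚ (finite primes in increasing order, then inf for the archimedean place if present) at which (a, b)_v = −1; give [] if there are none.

[5, 31, 37, 47]

Mod squares: a ≡ 599955, b ≡ -1178. Check v ∈ {∞, 2, 3, 5, 7, 13, 19, 23, 31, 37, 47}.
v=∞: 599955 > 0 and -1178 < 0  ⇒  (a,b)_∞ = +1.
v=19: a=19^2·(≡6), b=19^5·(≡2) mod 19; (6|19)=+1, (2|19)=-1; (−1)^{2·5·9}·(+1)^5·(-1)^2 = +1.
v=13: a=13^-2·(≡11), b=13^-2·(≡2) mod 13; (11|13)=-1, (2|13)=-1; (−1)^{-2·-2·6}·(-1)^-2·(-1)^-2 = +1.
v=5: a=5^-1·(≡4), b=5^-6·(≡2) mod 5; (4|5)=+1, (2|5)=-1; (−1)^{-1·-6·2}·(+1)^-6·(-1)^-1 = -1.
v=7: a=7^2·(≡6), b=7^4·(≡3) mod 7; (6|7)=-1, (3|7)=-1; (−1)^{2·4·3}·(-1)^4·(-1)^2 = +1.
v=37: a=37^1·(≡28), b=37^2·(≡6) mod 37; (28|37)=+1, (6|37)=-1; (−1)^{1·2·18}·(+1)^2·(-1)^1 = -1.
v=2: v_2(a)=4, v_2(b)=11; units ≡ 3, 3 (mod 8); ε·ε+αω+βω = 1·1+4·1+11·1 ≡ 0  ⇒  (a,b)_2 = +1.
v=23: a=23^1·(≡16), b=23^2·(≡18) mod 23; (16|23)=+1, (18|23)=+1; (−1)^{1·2·11}·(+1)^2·(+1)^1 = +1.
v=31: a=31^0·(≡6), b=31^1·(≡11) mod 31; (6|31)=-1, (11|31)=-1; (−1)^{0·1·15}·(-1)^1·(-1)^0 = -1.
v=47: a=47^1·(≡1), b=47^2·(≡23) mod 47; (1|47)=+1, (23|47)=-1; (−1)^{1·2·23}·(+1)^2·(-1)^1 = -1.
v=3: a=3^-1·(≡2), b=3^-2·(≡1) mod 3; (2|3)=-1, (1|3)=+1; (−1)^{-1·-2·1}·(-1)^-2·(+1)^-1 = +1.
|Ram(599955, -1178)| = 4, even; anisotropic at {5, 31, 37, 47}.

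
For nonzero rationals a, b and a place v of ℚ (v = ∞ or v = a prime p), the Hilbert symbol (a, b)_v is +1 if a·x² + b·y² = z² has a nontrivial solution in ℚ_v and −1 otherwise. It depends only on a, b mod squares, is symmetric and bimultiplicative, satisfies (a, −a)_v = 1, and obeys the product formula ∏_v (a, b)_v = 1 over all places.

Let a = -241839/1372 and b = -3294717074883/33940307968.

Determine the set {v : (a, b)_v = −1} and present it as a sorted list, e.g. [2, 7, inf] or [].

(a, b) ≡ (-1113, -21) mod (ℚ^×)²; places V = {2, 3, 7, 13, 17, 53, ∞}.
(a,b)_7: α=-3, u≡1; β=-1, v≡2 (mod 7); (1|7)=+1, (2|7)=+1; sign (−1)^1·+1^-1·+1^-3 = -1.
(a,b)_2: α=-2, β=-24; u≡7, v≡3 (mod 8); ε(u)ε(v)=1·1, αω(v)=-2·1, βω(u)=-24·0; sum ≡ 1  ⇒  -1.
(a,b)_3: α=3, u≡1; β=5, v≡2 (mod 3); (1|3)=+1, (2|3)=-1; sign (−1)^1·+1^5·-1^3 = +1.
(a,b)_13: α=2, u≡11; β=6, v≡7 (mod 13); (11|13)=-1, (7|13)=-1; sign (−1)^0·-1^6·-1^2 = +1.
(a,b)_17: α=0, u≡13; β=-2, v≡15 (mod 17); (13|17)=+1, (15|17)=+1; sign (−1)^0·+1^-2·+1^0 = +1.
(a,b)_53: α=1, u≡45; β=2, v≡39 (mod 53); (45|53)=-1, (39|53)=-1; sign (−1)^0·-1^2·-1^1 = -1.
(a,b)_∞: sgn(-1113)=−, sgn(-21)=−, so -1.
Ram(-1113, -21) = {2, 7, 53, ∞}; no ℚ_2-point on the conic.

[2, 7, 53, inf]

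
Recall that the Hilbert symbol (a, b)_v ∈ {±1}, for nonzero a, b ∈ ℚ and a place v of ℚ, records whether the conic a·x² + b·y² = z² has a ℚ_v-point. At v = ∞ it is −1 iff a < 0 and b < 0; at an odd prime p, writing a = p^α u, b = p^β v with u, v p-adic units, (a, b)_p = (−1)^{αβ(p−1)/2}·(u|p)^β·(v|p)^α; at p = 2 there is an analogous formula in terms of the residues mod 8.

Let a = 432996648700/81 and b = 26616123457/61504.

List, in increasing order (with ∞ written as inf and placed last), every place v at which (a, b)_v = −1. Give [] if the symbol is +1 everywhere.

Mod squares: a ≡ 7, b ≡ 3553. Check v ∈ {∞, 2, 3, 5, 7, 11, 17, 19, 23, 31}.
v=31: a=31^0·(≡18), b=31^-2·(≡10) mod 31; (18|31)=+1, (10|31)=+1; (−1)^{0·-2·15}·(+1)^-2·(+1)^0 = +1.
v=11: a=11^2·(≡8), b=11^1·(≡9) mod 11; (8|11)=-1, (9|11)=+1; (−1)^{2·1·5}·(-1)^1·(+1)^2 = -1.
v=3: a=3^-4·(≡1), b=3^0·(≡1) mod 3; (1|3)=+1, (1|3)=+1; (−1)^{-4·0·1}·(+1)^0·(+1)^-4 = +1.
v=5: a=5^2·(≡3), b=5^0·(≡3) mod 5; (3|5)=-1, (3|5)=-1; (−1)^{2·0·2}·(-1)^0·(-1)^2 = +1.
v=7: a=7^3·(≡1), b=7^2·(≡2) mod 7; (1|7)=+1, (2|7)=+1; (−1)^{3·2·3}·(+1)^2·(+1)^3 = +1.
v=2: v_2(a)=2, v_2(b)=-6; units ≡ 7, 1 (mod 8); ε·ε+αω+βω = 1·0+2·0+-6·0 ≡ 0  ⇒  (a,b)_2 = +1.
v=19: a=19^2·(≡9), b=19^1·(≡16) mod 19; (9|19)=+1, (16|19)=+1; (−1)^{2·1·9}·(+1)^1·(+1)^2 = +1.
v=17: a=17^2·(≡12), b=17^3·(≡10) mod 17; (12|17)=-1, (10|17)=-1; (−1)^{2·3·8}·(-1)^3·(-1)^2 = -1.
v=∞: 7 > 0 and 3553 > 0  ⇒  (a,b)_∞ = +1.
v=23: a=23^0·(≡15), b=23^2·(≡19) mod 23; (15|23)=-1, (19|23)=-1; (−1)^{0·2·11}·(-1)^2·(-1)^0 = +1.
(7, 3553 / ℚ) ramifies at {11, 17}: a division algebra.

[11, 17]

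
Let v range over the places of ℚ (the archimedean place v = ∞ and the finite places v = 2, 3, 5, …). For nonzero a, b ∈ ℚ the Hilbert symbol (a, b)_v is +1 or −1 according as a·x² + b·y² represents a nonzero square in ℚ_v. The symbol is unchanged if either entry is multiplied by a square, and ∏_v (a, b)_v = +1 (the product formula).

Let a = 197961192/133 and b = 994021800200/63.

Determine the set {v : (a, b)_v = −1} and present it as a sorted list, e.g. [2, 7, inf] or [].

[3, 17, 19, 29]

Mod squares: a ≡ 4327554, b ≡ 14. Check v ∈ {∞, 2, 3, 5, 7, 11, 13, 17, 19, 29}.
v=29: a=29^1·(≡10), b=29^2·(≡14) mod 29; (10|29)=-1, (14|29)=-1; (−1)^{1·2·14}·(-1)^2·(-1)^1 = -1.
v=17: a=17^1·(≡1), b=17^2·(≡11) mod 17; (1|17)=+1, (11|17)=-1; (−1)^{1·2·8}·(+1)^2·(-1)^1 = -1.
v=11: a=11^1·(≡10), b=11^2·(≡4) mod 11; (10|11)=-1, (4|11)=+1; (−1)^{1·2·5}·(-1)^2·(+1)^1 = +1.
v=13: a=13^2·(≡1), b=13^2·(≡3) mod 13; (1|13)=+1, (3|13)=+1; (−1)^{2·2·6}·(+1)^2·(+1)^2 = +1.
v=5: a=5^0·(≡4), b=5^2·(≡1) mod 5; (4|5)=+1, (1|5)=+1; (−1)^{0·2·2}·(+1)^2·(+1)^0 = +1.
v=3: a=3^3·(≡1), b=3^-2·(≡2) mod 3; (1|3)=+1, (2|3)=-1; (−1)^{3·-2·1}·(+1)^-2·(-1)^3 = -1.
v=7: a=7^-1·(≡6), b=7^-1·(≡1) mod 7; (6|7)=-1, (1|7)=+1; (−1)^{-1·-1·3}·(-1)^-1·(+1)^-1 = +1.
v=∞: 4327554 > 0 and 14 > 0  ⇒  (a,b)_∞ = +1.
v=19: a=19^-1·(≡3), b=19^0·(≡2) mod 19; (3|19)=-1, (2|19)=-1; (−1)^{-1·0·9}·(-1)^0·(-1)^-1 = -1.
v=2: v_2(a)=3, v_2(b)=3; units ≡ 1, 7 (mod 8); ε·ε+αω+βω = 0·1+3·0+3·0 ≡ 0  ⇒  (a,b)_2 = +1.
(4327554, 14 / ℚ) ramifies at {3, 17, 19, 29}: a division algebra.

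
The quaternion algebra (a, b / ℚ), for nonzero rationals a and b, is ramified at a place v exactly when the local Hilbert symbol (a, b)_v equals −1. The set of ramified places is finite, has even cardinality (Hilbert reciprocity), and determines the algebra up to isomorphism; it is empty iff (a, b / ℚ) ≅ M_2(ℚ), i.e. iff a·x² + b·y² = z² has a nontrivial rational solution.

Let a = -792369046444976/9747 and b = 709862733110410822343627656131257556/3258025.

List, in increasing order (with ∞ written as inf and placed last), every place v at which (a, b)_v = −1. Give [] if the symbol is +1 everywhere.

[7, 11, 13, 41]

(a, b) ≡ (-214110897, 67821) mod (ℚ^×)²; places V = {2, 3, 5, 7, 11, 13, 17, 19, 23, 37, 41, 47, ∞}.
(a,b)_11: α=1, u≡9; β=2, v≡7 (mod 11); (9|11)=+1, (7|11)=-1; sign (−1)^0·+1^2·-1^1 = -1.
(a,b)_7: α=5, u≡5; β=8, v≡3 (mod 7); (5|7)=-1, (3|7)=-1; sign (−1)^0·-1^8·-1^5 = -1.
(a,b)_3: α=-3, u≡1; β=1, v≡2 (mod 3); (1|3)=+1, (2|3)=-1; sign (−1)^1·+1^1·-1^-3 = +1.
(a,b)_23: α=0, u≡6; β=2, v≡7 (mod 23); (6|23)=+1, (7|23)=-1; sign (−1)^0·+1^2·-1^0 = +1.
(a,b)_∞: sgn(-214110897)=−, sgn(67821)=+, so +1.
(a,b)_47: α=1, u≡24; β=3, v≡23 (mod 47); (24|47)=+1, (23|47)=-1; sign (−1)^1·+1^3·-1^1 = +1.
(a,b)_5: α=0, u≡2; β=-2, v≡1 (mod 5); (2|5)=-1, (1|5)=+1; sign (−1)^0·-1^-2·+1^0 = +1.
(a,b)_19: α=-2, u≡10; β=-4, v≡15 (mod 19); (10|19)=-1, (15|19)=-1; sign (−1)^0·-1^-4·-1^-2 = +1.
(a,b)_2: α=4, β=2; u≡7, v≡5 (mod 8); ε(u)ε(v)=1·0, αω(v)=4·1, βω(u)=2·0; sum ≡ 0  ⇒  +1.
(a,b)_13: α=1, u≡6; β=7, v≡12 (mod 13); (6|13)=-1, (12|13)=+1; sign (−1)^0·-1^7·+1^1 = -1.
(a,b)_37: α=1, u≡17; β=3, v≡22 (mod 37); (17|37)=-1, (22|37)=-1; sign (−1)^0·-1^3·-1^1 = +1.
(a,b)_17: α=2, u≡10; β=2, v≡1 (mod 17); (10|17)=-1, (1|17)=+1; sign (−1)^0·-1^2·+1^2 = +1.
(a,b)_41: α=1, u≡22; β=2, v≡7 (mod 41); (22|41)=-1, (7|41)=-1; sign (−1)^0·-1^2·-1^1 = -1.
|Ram(-214110897, 67821)| = 4, even; anisotropic at {7, 11, 13, 41}.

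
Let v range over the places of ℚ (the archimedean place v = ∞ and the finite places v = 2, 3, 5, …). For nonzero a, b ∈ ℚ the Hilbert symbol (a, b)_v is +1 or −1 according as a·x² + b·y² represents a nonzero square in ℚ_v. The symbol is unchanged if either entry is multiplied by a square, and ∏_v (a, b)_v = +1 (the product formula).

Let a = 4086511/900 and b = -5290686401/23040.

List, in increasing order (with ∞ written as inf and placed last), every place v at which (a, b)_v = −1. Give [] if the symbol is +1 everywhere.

Mod squares: a ≡ 2431, b ≡ -10010. Check v ∈ {∞, 2, 3, 5, 7, 11, 13, 17, 19, 41}.
v=41: a=41^2·(≡35), b=41^0·(≡15) mod 41; (35|41)=-1, (15|41)=-1; (−1)^{2·0·20}·(-1)^0·(-1)^2 = +1.
v=7: a=7^0·(≡4), b=7^1·(≡5) mod 7; (4|7)=+1, (5|7)=-1; (−1)^{0·1·3}·(+1)^1·(-1)^0 = +1.
v=∞: 2431 > 0 and -10010 < 0  ⇒  (a,b)_∞ = +1.
v=19: a=19^0·(≡15), b=19^2·(≡15) mod 19; (15|19)=-1, (15|19)=-1; (−1)^{0·2·9}·(-1)^2·(-1)^0 = +1.
v=17: a=17^1·(≡14), b=17^0·(≡3) mod 17; (14|17)=-1, (3|17)=-1; (−1)^{1·0·8}·(-1)^0·(-1)^1 = -1.
v=3: a=3^-2·(≡1), b=3^-2·(≡1) mod 3; (1|3)=+1, (1|3)=+1; (−1)^{-2·-2·1}·(+1)^-2·(+1)^-2 = +1.
v=11: a=11^1·(≡1), b=11^5·(≡1) mod 11; (1|11)=+1, (1|11)=+1; (−1)^{1·5·5}·(+1)^5·(+1)^1 = -1.
v=5: a=5^-2·(≡1), b=5^-1·(≡3) mod 5; (1|5)=+1, (3|5)=-1; (−1)^{-2·-1·2}·(+1)^-1·(-1)^-2 = +1.
v=2: v_2(a)=-2, v_2(b)=-9; units ≡ 7, 3 (mod 8); ε·ε+αω+βω = 1·1+-2·1+-9·0 ≡ 1  ⇒  (a,b)_2 = -1.
v=13: a=13^1·(≡11), b=13^1·(≡1) mod 13; (11|13)=-1, (1|13)=+1; (−1)^{1·1·6}·(-1)^1·(+1)^1 = -1.
(2431, -10010 / ℚ) ramifies at {2, 11, 13, 17}: a division algebra.

[2, 11, 13, 17]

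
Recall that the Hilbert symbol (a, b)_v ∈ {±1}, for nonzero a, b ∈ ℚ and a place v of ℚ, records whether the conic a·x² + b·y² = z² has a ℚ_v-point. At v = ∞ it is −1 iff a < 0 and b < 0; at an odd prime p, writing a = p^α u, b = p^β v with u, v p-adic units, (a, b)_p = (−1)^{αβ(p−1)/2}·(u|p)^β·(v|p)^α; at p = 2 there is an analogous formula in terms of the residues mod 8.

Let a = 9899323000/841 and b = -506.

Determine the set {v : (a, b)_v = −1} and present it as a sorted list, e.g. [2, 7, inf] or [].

Mod squares: a ≡ 41230, b ≡ -506. Check v ∈ {∞, 2, 5, 7, 11, 19, 23, 29, 31}.
v=11: a=11^0·(≡10), b=11^1·(≡9) mod 11; (10|11)=-1, (9|11)=+1; (−1)^{0·1·5}·(-1)^1·(+1)^0 = -1.
v=19: a=19^1·(≡9), b=19^0·(≡7) mod 19; (9|19)=+1, (7|19)=+1; (−1)^{1·0·9}·(+1)^0·(+1)^1 = +1.
v=5: a=5^3·(≡4), b=5^0·(≡4) mod 5; (4|5)=+1, (4|5)=+1; (−1)^{3·0·2}·(+1)^0·(+1)^3 = +1.
v=∞: 41230 > 0 and -506 < 0  ⇒  (a,b)_∞ = +1.
v=29: a=29^-2·(≡15), b=29^0·(≡16) mod 29; (15|29)=-1, (16|29)=+1; (−1)^{-2·0·14}·(-1)^0·(+1)^-2 = +1.
v=23: a=23^0·(≡5), b=23^1·(≡1) mod 23; (5|23)=-1, (1|23)=+1; (−1)^{0·1·11}·(-1)^1·(+1)^0 = -1.
v=7: a=7^5·(≡6), b=7^0·(≡5) mod 7; (6|7)=-1, (5|7)=-1; (−1)^{5·0·3}·(-1)^0·(-1)^5 = -1.
v=31: a=31^1·(≡4), b=31^0·(≡21) mod 31; (4|31)=+1, (21|31)=-1; (−1)^{1·0·15}·(+1)^0·(-1)^1 = -1.
v=2: v_2(a)=3, v_2(b)=1; units ≡ 7, 3 (mod 8); ε·ε+αω+βω = 1·1+3·1+1·0 ≡ 0  ⇒  (a,b)_2 = +1.
Ram(41230, -506) = {7, 11, 23, 31}; no ℚ_7-point on the conic.

[7, 11, 23, 31]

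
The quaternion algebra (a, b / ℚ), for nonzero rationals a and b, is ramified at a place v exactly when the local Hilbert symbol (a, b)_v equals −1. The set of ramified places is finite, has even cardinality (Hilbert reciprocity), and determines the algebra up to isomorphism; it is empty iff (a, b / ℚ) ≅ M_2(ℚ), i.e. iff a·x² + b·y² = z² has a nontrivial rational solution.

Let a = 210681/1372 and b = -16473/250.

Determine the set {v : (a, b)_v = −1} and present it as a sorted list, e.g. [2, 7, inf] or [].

(a, b) ≡ (7, -570) mod (ℚ^×)²; places V = {2, 3, 5, 7, 17, 19, ∞}.
(a,b)_3: α=6, u≡1; β=1, v≡2 (mod 3); (1|3)=+1, (2|3)=-1; sign (−1)^0·+1^1·-1^6 = +1.
(a,b)_5: α=0, u≡3; β=-3, v≡1 (mod 5); (3|5)=-1, (1|5)=+1; sign (−1)^0·-1^-3·+1^0 = -1.
(a,b)_19: α=0, u≡7; β=1, v≡15 (mod 19); (7|19)=+1, (15|19)=-1; sign (−1)^0·+1^1·-1^0 = +1.
(a,b)_∞: sgn(7)=+, sgn(-570)=−, so +1.
(a,b)_17: α=2, u≡14; β=2, v≡8 (mod 17); (14|17)=-1, (8|17)=+1; sign (−1)^0·-1^2·+1^2 = +1.
(a,b)_2: α=-2, β=-1; u≡7, v≡3 (mod 8); ε(u)ε(v)=1·1, αω(v)=-2·1, βω(u)=-1·0; sum ≡ 1  ⇒  -1.
(a,b)_7: α=-3, u≡4; β=0, v≡1 (mod 7); (4|7)=+1, (1|7)=+1; sign (−1)^0·+1^0·+1^-3 = +1.
Ram(7, -570) = {2, 5}; no ℚ_2-point on the conic.

[2, 5]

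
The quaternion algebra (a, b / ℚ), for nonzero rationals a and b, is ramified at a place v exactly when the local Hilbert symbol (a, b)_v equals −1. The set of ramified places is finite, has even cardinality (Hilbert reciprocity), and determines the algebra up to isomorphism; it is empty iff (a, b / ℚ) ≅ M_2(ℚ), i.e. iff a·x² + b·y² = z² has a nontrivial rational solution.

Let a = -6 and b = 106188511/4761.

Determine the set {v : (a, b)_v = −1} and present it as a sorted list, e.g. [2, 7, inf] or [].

(a, b) ≡ (-6, 2431) mod (ℚ^×)²; places V = {2, 3, 11, 13, 17, 19, 23, ∞}.
(a,b)_∞: sgn(-6)=−, sgn(2431)=+, so +1.
(a,b)_23: α=0, u≡17; β=-2, v≡2 (mod 23); (17|23)=-1, (2|23)=+1; sign (−1)^0·-1^-2·+1^0 = +1.
(a,b)_19: α=0, u≡13; β=2, v≡8 (mod 19); (13|19)=-1, (8|19)=-1; sign (−1)^0·-1^2·-1^0 = +1.
(a,b)_3: α=1, u≡1; β=-2, v≡1 (mod 3); (1|3)=+1, (1|3)=+1; sign (−1)^0·+1^-2·+1^1 = +1.
(a,b)_17: α=0, u≡11; β=1, v≡5 (mod 17); (11|17)=-1, (5|17)=-1; sign (−1)^0·-1^1·-1^0 = -1.
(a,b)_2: α=1, β=0; u≡5, v≡7 (mod 8); ε(u)ε(v)=0·1, αω(v)=1·0, βω(u)=0·1; sum ≡ 0  ⇒  +1.
(a,b)_11: α=0, u≡5; β=3, v≡1 (mod 11); (5|11)=+1, (1|11)=+1; sign (−1)^0·+1^3·+1^0 = +1.
(a,b)_13: α=0, u≡7; β=1, v≡6 (mod 13); (7|13)=-1, (6|13)=-1; sign (−1)^0·-1^1·-1^0 = -1.
(-6, 2431 / ℚ) ramifies at {13, 17}: a division algebra.

[13, 17]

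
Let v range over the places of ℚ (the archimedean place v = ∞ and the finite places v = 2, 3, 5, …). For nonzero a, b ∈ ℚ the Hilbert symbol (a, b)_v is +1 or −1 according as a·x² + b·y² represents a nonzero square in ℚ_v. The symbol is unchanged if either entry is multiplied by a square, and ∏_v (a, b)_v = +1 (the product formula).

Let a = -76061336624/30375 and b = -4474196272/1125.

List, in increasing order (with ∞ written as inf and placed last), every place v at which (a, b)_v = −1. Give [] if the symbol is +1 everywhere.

(a, b) ≡ (-102765, -2015) mod (ℚ^×)²; places V = {2, 3, 5, 7, 13, 17, 31, ∞}.
(a,b)_5: α=-3, u≡2; β=-3, v≡2 (mod 5); (2|5)=-1, (2|5)=-1; sign (−1)^0·-1^-3·-1^-3 = +1.
(a,b)_13: α=1, u≡10; β=1, v≡9 (mod 13); (10|13)=+1, (9|13)=+1; sign (−1)^0·+1^1·+1^1 = +1.
(a,b)_17: α=3, u≡5; β=2, v≡16 (mod 17); (5|17)=-1, (16|17)=+1; sign (−1)^0·-1^2·+1^3 = +1.
(a,b)_31: α=1, u≡25; β=1, v≡16 (mod 31); (25|31)=+1, (16|31)=+1; sign (−1)^1·+1^1·+1^1 = -1.
(a,b)_7: α=4, u≡4; β=4, v≡1 (mod 7); (4|7)=+1, (1|7)=+1; sign (−1)^0·+1^4·+1^4 = +1.
(a,b)_3: α=-5, u≡2; β=-2, v≡1 (mod 3); (2|3)=-1, (1|3)=+1; sign (−1)^0·-1^-2·+1^-5 = +1.
(a,b)_∞: sgn(-102765)=−, sgn(-2015)=−, so -1.
(a,b)_2: α=4, β=4; u≡3, v≡1 (mod 8); ε(u)ε(v)=1·0, αω(v)=4·0, βω(u)=4·1; sum ≡ 0  ⇒  +1.
Ram(-102765, -2015) = {31, ∞}; no ℚ_31-point on the conic.

[31, inf]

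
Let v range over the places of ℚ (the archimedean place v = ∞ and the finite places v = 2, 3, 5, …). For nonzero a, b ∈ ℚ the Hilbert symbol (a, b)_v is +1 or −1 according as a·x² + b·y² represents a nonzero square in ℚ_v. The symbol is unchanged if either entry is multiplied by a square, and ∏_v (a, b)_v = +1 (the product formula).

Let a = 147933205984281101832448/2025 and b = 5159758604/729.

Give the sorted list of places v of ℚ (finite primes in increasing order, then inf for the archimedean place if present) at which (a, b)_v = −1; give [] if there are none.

[13, 17]

Mod squares: a ≡ 17017, b ≡ 11. Check v ∈ {∞, 2, 3, 5, 7, 11, 13, 17}.
v=2: v_2(a)=8, v_2(b)=2; units ≡ 1, 3 (mod 8); ε·ε+αω+βω = 0·1+8·1+2·0 ≡ 0  ⇒  (a,b)_2 = +1.
v=5: a=5^-2·(≡3), b=5^0·(≡1) mod 5; (3|5)=-1, (1|5)=+1; (−1)^{-2·0·2}·(-1)^0·(+1)^-2 = +1.
v=11: a=11^3·(≡7), b=11^1·(≡4) mod 11; (7|11)=-1, (4|11)=+1; (−1)^{3·1·5}·(-1)^1·(+1)^3 = +1.
v=13: a=13^5·(≡10), b=13^2·(≡5) mod 13; (10|13)=+1, (5|13)=-1; (−1)^{5·2·6}·(+1)^2·(-1)^5 = -1.
v=17: a=17^5·(≡16), b=17^2·(≡3) mod 17; (16|17)=+1, (3|17)=-1; (−1)^{5·2·8}·(+1)^2·(-1)^5 = -1.
v=7: a=7^7·(≡4), b=7^4·(≡4) mod 7; (4|7)=+1, (4|7)=+1; (−1)^{7·4·3}·(+1)^4·(+1)^7 = +1.
v=3: a=3^-4·(≡1), b=3^-6·(≡2) mod 3; (1|3)=+1, (2|3)=-1; (−1)^{-4·-6·1}·(+1)^-6·(-1)^-4 = +1.
v=∞: 17017 > 0 and 11 > 0  ⇒  (a,b)_∞ = +1.
Ram(17017, 11) = {13, 17}; no ℚ_13-point on the conic.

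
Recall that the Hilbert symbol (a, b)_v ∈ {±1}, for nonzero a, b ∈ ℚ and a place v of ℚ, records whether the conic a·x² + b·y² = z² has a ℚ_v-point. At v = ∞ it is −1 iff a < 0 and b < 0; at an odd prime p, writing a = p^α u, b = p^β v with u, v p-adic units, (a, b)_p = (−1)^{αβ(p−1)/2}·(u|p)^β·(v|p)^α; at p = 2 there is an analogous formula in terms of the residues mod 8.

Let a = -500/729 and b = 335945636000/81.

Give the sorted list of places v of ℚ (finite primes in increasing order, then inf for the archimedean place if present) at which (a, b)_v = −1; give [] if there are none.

[2, 5, 17, 31]

Mod squares: a ≡ -5, b ≡ 4969610. Check v ∈ {∞, 2, 3, 5, 13, 17, 23, 31, 41}.
v=2: v_2(a)=2, v_2(b)=5; units ≡ 3, 5 (mod 8); ε·ε+αω+βω = 1·0+2·1+5·1 ≡ 1  ⇒  (a,b)_2 = -1.
v=23: a=23^0·(≡9), b=23^1·(≡2) mod 23; (9|23)=+1, (2|23)=+1; (−1)^{0·1·11}·(+1)^1·(+1)^0 = +1.
v=13: a=13^0·(≡7), b=13^2·(≡4) mod 13; (7|13)=-1, (4|13)=+1; (−1)^{0·2·6}·(-1)^2·(+1)^0 = +1.
v=5: a=5^3·(≡4), b=5^3·(≡3) mod 5; (4|5)=+1, (3|5)=-1; (−1)^{3·3·2}·(+1)^3·(-1)^3 = -1.
v=3: a=3^-6·(≡1), b=3^-4·(≡2) mod 3; (1|3)=+1, (2|3)=-1; (−1)^{-6·-4·1}·(+1)^-4·(-1)^-6 = +1.
v=41: a=41^0·(≡10), b=41^1·(≡3) mod 41; (10|41)=+1, (3|41)=-1; (−1)^{0·1·20}·(+1)^1·(-1)^0 = +1.
v=∞: -5 < 0 and 4969610 > 0  ⇒  (a,b)_∞ = +1.
v=17: a=17^0·(≡12), b=17^1·(≡4) mod 17; (12|17)=-1, (4|17)=+1; (−1)^{0·1·8}·(-1)^1·(+1)^0 = -1.
v=31: a=31^0·(≡23), b=31^1·(≡16) mod 31; (23|31)=-1, (16|31)=+1; (−1)^{0·1·15}·(-1)^1·(+1)^0 = -1.
(-5, 4969610 / ℚ) ramifies at {2, 5, 17, 31}: a division algebra.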